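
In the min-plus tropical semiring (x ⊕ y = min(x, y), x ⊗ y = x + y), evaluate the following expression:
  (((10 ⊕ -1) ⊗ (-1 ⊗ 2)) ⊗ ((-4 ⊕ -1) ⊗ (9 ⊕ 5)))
(((10 ⊕ -1) ⊗ (-1 ⊗ 2)) ⊗ ((-4 ⊕ -1) ⊗ (9 ⊕ 5))) = 1

Expand innermost to outermost. Recall ⊕ takes the minimum of its arguments and ⊗ takes their sum. Working out the expression (((10 ⊕ -1) ⊗ (-1 ⊗ 2)) ⊗ ((-4 ⊕ -1) ⊗ (9 ⊕ 5))) gives 1.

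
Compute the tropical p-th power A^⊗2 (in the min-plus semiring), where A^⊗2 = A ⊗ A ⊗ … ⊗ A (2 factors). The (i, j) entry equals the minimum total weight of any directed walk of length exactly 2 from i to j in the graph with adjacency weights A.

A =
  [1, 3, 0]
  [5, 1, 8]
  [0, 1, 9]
A^⊗2 =
  [0, 1, 1]
  [6, 2, 5]
  [1, 2, 0]

Each entry (A^⊗2)_ij equals the minimum over all length-2 walks i = v_0 → v_1 → … → v_2 = j of Σ_t A[v_t][v_{t+1}]. For example, for (i, j) = (0, 2) we minimise over 3 possible intermediate vertex sequences; the minimum is 1, attained along the walk 0 → 0 → 2.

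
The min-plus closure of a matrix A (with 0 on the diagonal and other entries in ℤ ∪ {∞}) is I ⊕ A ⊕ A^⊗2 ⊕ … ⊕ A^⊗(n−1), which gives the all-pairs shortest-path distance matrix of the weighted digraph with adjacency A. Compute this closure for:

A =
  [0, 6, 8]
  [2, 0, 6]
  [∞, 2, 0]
Closure =
  [0, 6, 8]
  [2, 0, 6]
  [4, 2, 0]

This is the Floyd-Warshall all-pairs shortest-path computation. For each intermediate vertex k = 0, 1, …, 2, update dist[i][j] ← min(dist[i][j], dist[i][k] + dist[k][j]). The final matrix gives, for each (i, j), the minimum total weight of any directed path from i to j (possibly empty when i = j).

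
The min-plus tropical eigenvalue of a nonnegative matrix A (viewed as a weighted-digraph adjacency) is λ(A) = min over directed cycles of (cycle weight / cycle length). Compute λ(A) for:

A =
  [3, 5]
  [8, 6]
λ(A) = 3

Enumerate directed cycles and compute their means (weight / length). Sample:
  cycle 0 → 0: weight = 3, length = 1, mean = 3/1 ≈ 3.000
  cycle 1 → 1: weight = 6, length = 1, mean = 6/1 ≈ 6.000
  cycle 0 → 1 → 0: weight = 13, length = 2, mean = 13/2 ≈ 6.500
  cycle 1 → 0 → 1: weight = 13, length = 2, mean = 13/2 ≈ 6.500
Minimum mean = 3.000, attained e.g. along the cycle 0 → 0 with weight 3 and length 1. So λ(A) = 3/1 = 3.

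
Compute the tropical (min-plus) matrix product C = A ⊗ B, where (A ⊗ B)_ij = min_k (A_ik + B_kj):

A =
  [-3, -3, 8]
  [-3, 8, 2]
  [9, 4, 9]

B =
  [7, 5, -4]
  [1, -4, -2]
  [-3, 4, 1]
A ⊗ B =
  [-2, -7, -7]
  [-1, 2, -7]
  [5, 0, 2]

Apply the min-plus product entry-by-entry:
  C[0][0] = min over k of (A[0][0] + B[0][0] = -3 + 7 = 4, A[0][1] + B[1][0] = -3 + 1 = -2, A[0][2] + B[2][0] = 8 + -3 = 5) = -2 (attained at k = 1)
  C[0][1] = min over k of (A[0][0] + B[0][1] = -3 + 5 = 2, A[0][1] + B[1][1] = -3 + -4 = -7, A[0][2] + B[2][1] = 8 + 4 = 12) = -7 (attained at k = 1)
  C[0][2] = min over k of (A[0][0] + B[0][2] = -3 + -4 = -7, A[0][1] + B[1][2] = -3 + -2 = -5, A[0][2] + B[2][2] = 8 + 1 = 9) = -7 (attained at k = 0)
  C[1][0] = min over k of (A[1][0] + B[0][0] = -3 + 7 = 4, A[1][1] + B[1][0] = 8 + 1 = 9, A[1][2] + B[2][0] = 2 + -3 = -1) = -1 (attained at k = 2)
  C[1][1] = min over k of (A[1][0] + B[0][1] = -3 + 5 = 2, A[1][1] + B[1][1] = 8 + -4 = 4, A[1][2] + B[2][1] = 2 + 4 = 6) = 2 (attained at k = 0)
  C[1][2] = min over k of (A[1][0] + B[0][2] = -3 + -4 = -7, A[1][1] + B[1][2] = 8 + -2 = 6, A[1][2] + B[2][2] = 2 + 1 = 3) = -7 (attained at k = 0)
  C[2][0] = min over k of (A[2][0] + B[0][0] = 9 + 7 = 16, A[2][1] + B[1][0] = 4 + 1 = 5, A[2][2] + B[2][0] = 9 + -3 = 6) = 5 (attained at k = 1)
  C[2][1] = min over k of (A[2][0] + B[0][1] = 9 + 5 = 14, A[2][1] + B[1][1] = 4 + -4 = 0, A[2][2] + B[2][1] = 9 + 4 = 13) = 0 (attained at k = 1)
  C[2][2] = min over k of (A[2][0] + B[0][2] = 9 + -4 = 5, A[2][1] + B[1][2] = 4 + -2 = 2, A[2][2] + B[2][2] = 9 + 1 = 10) = 2 (attained at k = 1)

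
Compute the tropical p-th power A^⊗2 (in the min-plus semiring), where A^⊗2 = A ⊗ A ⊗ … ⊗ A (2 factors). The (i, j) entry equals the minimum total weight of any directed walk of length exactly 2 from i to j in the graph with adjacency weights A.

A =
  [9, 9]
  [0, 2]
A^⊗2 =
  [9, 11]
  [2, 4]

Each entry (A^⊗2)_ij equals the minimum over all length-2 walks i = v_0 → v_1 → … → v_2 = j of Σ_t A[v_t][v_{t+1}]. For example, for (i, j) = (0, 1) we minimise over 2 possible intermediate vertex sequences; the minimum is 11, attained along the walk 0 → 1 → 1.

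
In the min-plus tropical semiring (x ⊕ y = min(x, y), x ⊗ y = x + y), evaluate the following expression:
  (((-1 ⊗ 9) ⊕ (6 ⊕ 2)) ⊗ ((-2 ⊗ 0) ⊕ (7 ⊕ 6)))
(((-1 ⊗ 9) ⊕ (6 ⊕ 2)) ⊗ ((-2 ⊗ 0) ⊕ (7 ⊕ 6))) = 0

Expand innermost to outermost. Recall ⊕ takes the minimum of its arguments and ⊗ takes their sum. Working out the expression (((-1 ⊗ 9) ⊕ (6 ⊕ 2)) ⊗ ((-2 ⊗ 0) ⊕ (7 ⊕ 6))) gives 0.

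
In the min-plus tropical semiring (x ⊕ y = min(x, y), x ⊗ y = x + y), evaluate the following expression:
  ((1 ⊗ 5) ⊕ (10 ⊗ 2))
((1 ⊗ 5) ⊕ (10 ⊗ 2)) = 6

Expand innermost to outermost. Recall ⊕ takes the minimum of its arguments and ⊗ takes their sum. Working out the expression ((1 ⊗ 5) ⊕ (10 ⊗ 2)) gives 6.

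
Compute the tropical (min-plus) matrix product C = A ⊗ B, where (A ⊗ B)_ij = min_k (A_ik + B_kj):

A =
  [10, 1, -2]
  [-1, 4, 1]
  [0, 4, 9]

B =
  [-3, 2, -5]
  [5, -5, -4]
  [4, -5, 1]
A ⊗ B =
  [2, -7, -3]
  [-4, -4, -6]
  [-3, -1, -5]

Apply the min-plus product entry-by-entry:
  C[0][0] = min over k of (A[0][0] + B[0][0] = 10 + -3 = 7, A[0][1] + B[1][0] = 1 + 5 = 6, A[0][2] + B[2][0] = -2 + 4 = 2) = 2 (attained at k = 2)
  C[0][1] = min over k of (A[0][0] + B[0][1] = 10 + 2 = 12, A[0][1] + B[1][1] = 1 + -5 = -4, A[0][2] + B[2][1] = -2 + -5 = -7) = -7 (attained at k = 2)
  C[0][2] = min over k of (A[0][0] + B[0][2] = 10 + -5 = 5, A[0][1] + B[1][2] = 1 + -4 = -3, A[0][2] + B[2][2] = -2 + 1 = -1) = -3 (attained at k = 1)
  C[1][0] = min over k of (A[1][0] + B[0][0] = -1 + -3 = -4, A[1][1] + B[1][0] = 4 + 5 = 9, A[1][2] + B[2][0] = 1 + 4 = 5) = -4 (attained at k = 0)
  C[1][1] = min over k of (A[1][0] + B[0][1] = -1 + 2 = 1, A[1][1] + B[1][1] = 4 + -5 = -1, A[1][2] + B[2][1] = 1 + -5 = -4) = -4 (attained at k = 2)
  C[1][2] = min over k of (A[1][0] + B[0][2] = -1 + -5 = -6, A[1][1] + B[1][2] = 4 + -4 = 0, A[1][2] + B[2][2] = 1 + 1 = 2) = -6 (attained at k = 0)
  C[2][0] = min over k of (A[2][0] + B[0][0] = 0 + -3 = -3, A[2][1] + B[1][0] = 4 + 5 = 9, A[2][2] + B[2][0] = 9 + 4 = 13) = -3 (attained at k = 0)
  C[2][1] = min over k of (A[2][0] + B[0][1] = 0 + 2 = 2, A[2][1] + B[1][1] = 4 + -5 = -1, A[2][2] + B[2][1] = 9 + -5 = 4) = -1 (attained at k = 1)
  C[2][2] = min over k of (A[2][0] + B[0][2] = 0 + -5 = -5, A[2][1] + B[1][2] = 4 + -4 = 0, A[2][2] + B[2][2] = 9 + 1 = 10) = -5 (attained at k = 0)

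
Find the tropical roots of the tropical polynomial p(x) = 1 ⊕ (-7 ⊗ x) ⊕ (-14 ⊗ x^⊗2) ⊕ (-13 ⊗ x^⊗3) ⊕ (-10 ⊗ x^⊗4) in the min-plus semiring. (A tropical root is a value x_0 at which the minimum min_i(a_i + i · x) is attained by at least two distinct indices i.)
Roots: {-3, -1, 7, 8}

Each tropical root is a break point of the lower envelope of the lines y = a_i + i · x (there are 5 lines, with slopes 0, 1, ..., 4). Only the lines that attain the minimum somewhere contribute to roots; other lines are dominated. Here the surviving (envelope) indices are i = 4, i = 3, i = 2, i = 1, i = 0.
Intersections between consecutive envelope lines give the roots: for adjacent envelope indices i < j the intersection is x = (a_i − a_j) / (j − i). Reading off the sorted break points: {-3, -1, 7, 8}.
Verification: at each break x_0, at least two indices attain the minimum of min_i(a_i + i · x_0).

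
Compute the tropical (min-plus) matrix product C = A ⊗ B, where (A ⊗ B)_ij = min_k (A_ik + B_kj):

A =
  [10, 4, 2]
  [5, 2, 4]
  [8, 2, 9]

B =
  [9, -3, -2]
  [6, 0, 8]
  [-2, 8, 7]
A ⊗ B =
  [0, 4, 8]
  [2, 2, 3]
  [7, 2, 6]

Apply the min-plus product entry-by-entry:
  C[0][0] = min over k of (A[0][0] + B[0][0] = 10 + 9 = 19, A[0][1] + B[1][0] = 4 + 6 = 10, A[0][2] + B[2][0] = 2 + -2 = 0) = 0 (attained at k = 2)
  C[0][1] = min over k of (A[0][0] + B[0][1] = 10 + -3 = 7, A[0][1] + B[1][1] = 4 + 0 = 4, A[0][2] + B[2][1] = 2 + 8 = 10) = 4 (attained at k = 1)
  C[0][2] = min over k of (A[0][0] + B[0][2] = 10 + -2 = 8, A[0][1] + B[1][2] = 4 + 8 = 12, A[0][2] + B[2][2] = 2 + 7 = 9) = 8 (attained at k = 0)
  C[1][0] = min over k of (A[1][0] + B[0][0] = 5 + 9 = 14, A[1][1] + B[1][0] = 2 + 6 = 8, A[1][2] + B[2][0] = 4 + -2 = 2) = 2 (attained at k = 2)
  C[1][1] = min over k of (A[1][0] + B[0][1] = 5 + -3 = 2, A[1][1] + B[1][1] = 2 + 0 = 2, A[1][2] + B[2][1] = 4 + 8 = 12) = 2 (attained at k = 0)
  C[1][2] = min over k of (A[1][0] + B[0][2] = 5 + -2 = 3, A[1][1] + B[1][2] = 2 + 8 = 10, A[1][2] + B[2][2] = 4 + 7 = 11) = 3 (attained at k = 0)
  C[2][0] = min over k of (A[2][0] + B[0][0] = 8 + 9 = 17, A[2][1] + B[1][0] = 2 + 6 = 8, A[2][2] + B[2][0] = 9 + -2 = 7) = 7 (attained at k = 2)
  C[2][1] = min over k of (A[2][0] + B[0][1] = 8 + -3 = 5, A[2][1] + B[1][1] = 2 + 0 = 2, A[2][2] + B[2][1] = 9 + 8 = 17) = 2 (attained at k = 1)
  C[2][2] = min over k of (A[2][0] + B[0][2] = 8 + -2 = 6, A[2][1] + B[1][2] = 2 + 8 = 10, A[2][2] + B[2][2] = 9 + 7 = 16) = 6 (attained at k = 0)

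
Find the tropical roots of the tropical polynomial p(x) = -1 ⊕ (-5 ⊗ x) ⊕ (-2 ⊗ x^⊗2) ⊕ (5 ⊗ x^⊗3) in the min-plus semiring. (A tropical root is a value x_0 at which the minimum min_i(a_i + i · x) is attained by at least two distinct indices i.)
Roots: {-7, -3, 4}

Each tropical root is a break point of the lower envelope of the lines y = a_i + i · x (there are 4 lines, with slopes 0, 1, ..., 3). Only the lines that attain the minimum somewhere contribute to roots; other lines are dominated. Here the surviving (envelope) indices are i = 3, i = 2, i = 1, i = 0.
Intersections between consecutive envelope lines give the roots: for adjacent envelope indices i < j the intersection is x = (a_i − a_j) / (j − i). Reading off the sorted break points: {-7, -3, 4}.
Verification: at each break x_0, at least two indices attain the minimum of min_i(a_i + i · x_0).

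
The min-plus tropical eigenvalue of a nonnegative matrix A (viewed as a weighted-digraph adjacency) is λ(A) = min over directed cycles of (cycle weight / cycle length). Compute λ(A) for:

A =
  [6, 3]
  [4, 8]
λ(A) = 7/2

Enumerate directed cycles and compute their means (weight / length). Sample:
  cycle 0 → 0: weight = 6, length = 1, mean = 6/1 ≈ 6.000
  cycle 1 → 1: weight = 8, length = 1, mean = 8/1 ≈ 8.000
  cycle 0 → 1 → 0: weight = 7, length = 2, mean = 7/2 ≈ 3.500
  cycle 1 → 0 → 1: weight = 7, length = 2, mean = 7/2 ≈ 3.500
Minimum mean = 3.500, attained e.g. along the cycle 0 → 1 → 0 with weight 7 and length 2. So λ(A) = 7/2 = 7/2.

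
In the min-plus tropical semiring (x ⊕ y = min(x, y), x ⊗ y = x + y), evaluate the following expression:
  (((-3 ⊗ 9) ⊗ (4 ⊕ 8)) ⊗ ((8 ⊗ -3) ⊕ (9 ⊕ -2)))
(((-3 ⊗ 9) ⊗ (4 ⊕ 8)) ⊗ ((8 ⊗ -3) ⊕ (9 ⊕ -2))) = 8

Expand innermost to outermost. Recall ⊕ takes the minimum of its arguments and ⊗ takes their sum. Working out the expression (((-3 ⊗ 9) ⊗ (4 ⊕ 8)) ⊗ ((8 ⊗ -3) ⊕ (9 ⊕ -2))) gives 8.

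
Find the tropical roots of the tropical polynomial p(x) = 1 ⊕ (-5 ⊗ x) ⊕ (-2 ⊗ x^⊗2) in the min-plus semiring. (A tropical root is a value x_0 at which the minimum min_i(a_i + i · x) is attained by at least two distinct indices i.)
Roots: {-3, 6}

Each tropical root is a break point of the lower envelope of the lines y = a_i + i · x (there are 3 lines, with slopes 0, 1, ..., 2). Only the lines that attain the minimum somewhere contribute to roots; other lines are dominated. Here the surviving (envelope) indices are i = 2, i = 1, i = 0.
Intersections between consecutive envelope lines give the roots: for adjacent envelope indices i < j the intersection is x = (a_i − a_j) / (j − i). Reading off the sorted break points: {-3, 6}.
Verification: at each break x_0, at least two indices attain the minimum of min_i(a_i + i · x_0).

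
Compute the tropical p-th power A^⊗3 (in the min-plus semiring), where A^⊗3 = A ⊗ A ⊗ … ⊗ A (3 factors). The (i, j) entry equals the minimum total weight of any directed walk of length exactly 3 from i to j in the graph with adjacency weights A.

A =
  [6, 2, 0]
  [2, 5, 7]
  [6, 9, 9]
A^⊗3 =
  [9, 6, 4]
  [6, 9, 7]
  [10, 13, 11]

Each entry (A^⊗3)_ij equals the minimum over all length-3 walks i = v_0 → v_1 → … → v_3 = j of Σ_t A[v_t][v_{t+1}]. For example, for (i, j) = (0, 2) we minimise over 9 possible intermediate vertex sequences; the minimum is 4, attained along the walk 0 → 1 → 0 → 2.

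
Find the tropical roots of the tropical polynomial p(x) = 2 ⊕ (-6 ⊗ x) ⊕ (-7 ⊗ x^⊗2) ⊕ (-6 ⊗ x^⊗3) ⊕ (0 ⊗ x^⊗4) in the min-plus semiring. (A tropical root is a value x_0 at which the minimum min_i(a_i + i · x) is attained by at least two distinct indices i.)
Roots: {-6, -1, 1, 8}

Each tropical root is a break point of the lower envelope of the lines y = a_i + i · x (there are 5 lines, with slopes 0, 1, ..., 4). Only the lines that attain the minimum somewhere contribute to roots; other lines are dominated. Here the surviving (envelope) indices are i = 4, i = 3, i = 2, i = 1, i = 0.
Intersections between consecutive envelope lines give the roots: for adjacent envelope indices i < j the intersection is x = (a_i − a_j) / (j − i). Reading off the sorted break points: {-6, -1, 1, 8}.
Verification: at each break x_0, at least two indices attain the minimum of min_i(a_i + i · x_0).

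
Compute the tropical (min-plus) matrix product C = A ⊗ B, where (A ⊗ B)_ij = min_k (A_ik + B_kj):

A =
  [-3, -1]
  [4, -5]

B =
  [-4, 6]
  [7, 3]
A ⊗ B =
  [-7, 2]
  [0, -2]

Apply the min-plus product entry-by-entry:
  C[0][0] = min over k of (A[0][0] + B[0][0] = -3 + -4 = -7, A[0][1] + B[1][0] = -1 + 7 = 6) = -7 (attained at k = 0)
  C[0][1] = min over k of (A[0][0] + B[0][1] = -3 + 6 = 3, A[0][1] + B[1][1] = -1 + 3 = 2) = 2 (attained at k = 1)
  C[1][0] = min over k of (A[1][0] + B[0][0] = 4 + -4 = 0, A[1][1] + B[1][0] = -5 + 7 = 2) = 0 (attained at k = 0)
  C[1][1] = min over k of (A[1][0] + B[0][1] = 4 + 6 = 10, A[1][1] + B[1][1] = -5 + 3 = -2) = -2 (attained at k = 1)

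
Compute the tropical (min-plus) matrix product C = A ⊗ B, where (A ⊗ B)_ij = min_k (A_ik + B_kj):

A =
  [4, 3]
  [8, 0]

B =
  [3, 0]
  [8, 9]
A ⊗ B =
  [7, 4]
  [8, 8]

Apply the min-plus product entry-by-entry:
  C[0][0] = min over k of (A[0][0] + B[0][0] = 4 + 3 = 7, A[0][1] + B[1][0] = 3 + 8 = 11) = 7 (attained at k = 0)
  C[0][1] = min over k of (A[0][0] + B[0][1] = 4 + 0 = 4, A[0][1] + B[1][1] = 3 + 9 = 12) = 4 (attained at k = 0)
  C[1][0] = min over k of (A[1][0] + B[0][0] = 8 + 3 = 11, A[1][1] + B[1][0] = 0 + 8 = 8) = 8 (attained at k = 1)
  C[1][1] = min over k of (A[1][0] + B[0][1] = 8 + 0 = 8, A[1][1] + B[1][1] = 0 + 9 = 9) = 8 (attained at k = 0)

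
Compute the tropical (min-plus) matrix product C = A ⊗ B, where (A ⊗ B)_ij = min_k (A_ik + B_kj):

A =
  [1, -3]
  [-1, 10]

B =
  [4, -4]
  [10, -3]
A ⊗ B =
  [5, -6]
  [3, -5]

Apply the min-plus product entry-by-entry:
  C[0][0] = min over k of (A[0][0] + B[0][0] = 1 + 4 = 5, A[0][1] + B[1][0] = -3 + 10 = 7) = 5 (attained at k = 0)
  C[0][1] = min over k of (A[0][0] + B[0][1] = 1 + -4 = -3, A[0][1] + B[1][1] = -3 + -3 = -6) = -6 (attained at k = 1)
  C[1][0] = min over k of (A[1][0] + B[0][0] = -1 + 4 = 3, A[1][1] + B[1][0] = 10 + 10 = 20) = 3 (attained at k = 0)
  C[1][1] = min over k of (A[1][0] + B[0][1] = -1 + -4 = -5, A[1][1] + B[1][1] = 10 + -3 = 7) = -5 (attained at k = 0)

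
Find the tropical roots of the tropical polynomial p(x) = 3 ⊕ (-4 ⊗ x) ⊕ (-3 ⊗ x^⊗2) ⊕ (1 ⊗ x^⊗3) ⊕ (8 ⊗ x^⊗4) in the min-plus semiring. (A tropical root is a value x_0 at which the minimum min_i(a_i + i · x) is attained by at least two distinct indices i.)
Roots: {-7, -4, -1, 7}

Each tropical root is a break point of the lower envelope of the lines y = a_i + i · x (there are 5 lines, with slopes 0, 1, ..., 4). Only the lines that attain the minimum somewhere contribute to roots; other lines are dominated. Here the surviving (envelope) indices are i = 4, i = 3, i = 2, i = 1, i = 0.
Intersections between consecutive envelope lines give the roots: for adjacent envelope indices i < j the intersection is x = (a_i − a_j) / (j − i). Reading off the sorted break points: {-7, -4, -1, 7}.
Verification: at each break x_0, at least two indices attain the minimum of min_i(a_i + i · x_0).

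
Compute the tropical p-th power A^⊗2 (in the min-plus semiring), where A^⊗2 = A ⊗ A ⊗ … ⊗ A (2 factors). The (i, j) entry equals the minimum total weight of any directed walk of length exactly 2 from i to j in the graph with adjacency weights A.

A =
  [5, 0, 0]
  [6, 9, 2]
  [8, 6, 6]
A^⊗2 =
  [6, 5, 2]
  [10, 6, 6]
  [12, 8, 8]

Each entry (A^⊗2)_ij equals the minimum over all length-2 walks i = v_0 → v_1 → … → v_2 = j of Σ_t A[v_t][v_{t+1}]. For example, for (i, j) = (0, 2) we minimise over 3 possible intermediate vertex sequences; the minimum is 2, attained along the walk 0 → 1 → 2.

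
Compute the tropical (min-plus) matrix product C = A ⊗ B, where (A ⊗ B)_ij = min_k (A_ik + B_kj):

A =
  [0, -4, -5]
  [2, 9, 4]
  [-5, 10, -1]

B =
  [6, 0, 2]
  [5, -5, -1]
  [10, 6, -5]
A ⊗ B =
  [1, -9, -10]
  [8, 2, -1]
  [1, -5, -6]

Apply the min-plus product entry-by-entry:
  C[0][0] = min over k of (A[0][0] + B[0][0] = 0 + 6 = 6, A[0][1] + B[1][0] = -4 + 5 = 1, A[0][2] + B[2][0] = -5 + 10 = 5) = 1 (attained at k = 1)
  C[0][1] = min over k of (A[0][0] + B[0][1] = 0 + 0 = 0, A[0][1] + B[1][1] = -4 + -5 = -9, A[0][2] + B[2][1] = -5 + 6 = 1) = -9 (attained at k = 1)
  C[0][2] = min over k of (A[0][0] + B[0][2] = 0 + 2 = 2, A[0][1] + B[1][2] = -4 + -1 = -5, A[0][2] + B[2][2] = -5 + -5 = -10) = -10 (attained at k = 2)
  C[1][0] = min over k of (A[1][0] + B[0][0] = 2 + 6 = 8, A[1][1] + B[1][0] = 9 + 5 = 14, A[1][2] + B[2][0] = 4 + 10 = 14) = 8 (attained at k = 0)
  C[1][1] = min over k of (A[1][0] + B[0][1] = 2 + 0 = 2, A[1][1] + B[1][1] = 9 + -5 = 4, A[1][2] + B[2][1] = 4 + 6 = 10) = 2 (attained at k = 0)
  C[1][2] = min over k of (A[1][0] + B[0][2] = 2 + 2 = 4, A[1][1] + B[1][2] = 9 + -1 = 8, A[1][2] + B[2][2] = 4 + -5 = -1) = -1 (attained at k = 2)
  C[2][0] = min over k of (A[2][0] + B[0][0] = -5 + 6 = 1, A[2][1] + B[1][0] = 10 + 5 = 15, A[2][2] + B[2][0] = -1 + 10 = 9) = 1 (attained at k = 0)
  C[2][1] = min over k of (A[2][0] + B[0][1] = -5 + 0 = -5, A[2][1] + B[1][1] = 10 + -5 = 5, A[2][2] + B[2][1] = -1 + 6 = 5) = -5 (attained at k = 0)
  C[2][2] = min over k of (A[2][0] + B[0][2] = -5 + 2 = -3, A[2][1] + B[1][2] = 10 + -1 = 9, A[2][2] + B[2][2] = -1 + -5 = -6) = -6 (attained at k = 2)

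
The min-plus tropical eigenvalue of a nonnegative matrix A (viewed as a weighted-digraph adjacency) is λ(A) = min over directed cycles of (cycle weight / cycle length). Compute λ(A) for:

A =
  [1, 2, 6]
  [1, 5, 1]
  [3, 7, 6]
λ(A) = 1

Enumerate directed cycles and compute their means (weight / length). Sample:
  cycle 0 → 0: weight = 1, length = 1, mean = 1/1 ≈ 1.000
  cycle 1 → 1: weight = 5, length = 1, mean = 5/1 ≈ 5.000
  cycle 2 → 2: weight = 6, length = 1, mean = 6/1 ≈ 6.000
  cycle 0 → 1 → 0: weight = 3, length = 2, mean = 3/2 ≈ 1.500
  cycle 0 → 2 → 0: weight = 9, length = 2, mean = 9/2 ≈ 4.500
  cycle 1 → 0 → 1: weight = 3, length = 2, mean = 3/2 ≈ 1.500
Minimum mean = 1.000, attained e.g. along the cycle 0 → 0 with weight 1 and length 1. So λ(A) = 1/1 = 1.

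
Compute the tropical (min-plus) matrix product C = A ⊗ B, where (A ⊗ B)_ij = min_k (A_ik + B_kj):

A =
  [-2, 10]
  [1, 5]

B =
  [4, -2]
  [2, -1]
A ⊗ B =
  [2, -4]
  [5, -1]

Apply the min-plus product entry-by-entry:
  C[0][0] = min over k of (A[0][0] + B[0][0] = -2 + 4 = 2, A[0][1] + B[1][0] = 10 + 2 = 12) = 2 (attained at k = 0)
  C[0][1] = min over k of (A[0][0] + B[0][1] = -2 + -2 = -4, A[0][1] + B[1][1] = 10 + -1 = 9) = -4 (attained at k = 0)
  C[1][0] = min over k of (A[1][0] + B[0][0] = 1 + 4 = 5, A[1][1] + B[1][0] = 5 + 2 = 7) = 5 (attained at k = 0)
  C[1][1] = min over k of (A[1][0] + B[0][1] = 1 + -2 = -1, A[1][1] + B[1][1] = 5 + -1 = 4) = -1 (attained at k = 0)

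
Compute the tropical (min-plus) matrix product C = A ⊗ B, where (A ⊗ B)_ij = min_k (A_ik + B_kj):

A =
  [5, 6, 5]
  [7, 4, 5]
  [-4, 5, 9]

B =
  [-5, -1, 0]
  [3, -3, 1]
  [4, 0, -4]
A ⊗ B =
  [0, 3, 1]
  [2, 1, 1]
  [-9, -5, -4]

Apply the min-plus product entry-by-entry:
  C[0][0] = min over k of (A[0][0] + B[0][0] = 5 + -5 = 0, A[0][1] + B[1][0] = 6 + 3 = 9, A[0][2] + B[2][0] = 5 + 4 = 9) = 0 (attained at k = 0)
  C[0][1] = min over k of (A[0][0] + B[0][1] = 5 + -1 = 4, A[0][1] + B[1][1] = 6 + -3 = 3, A[0][2] + B[2][1] = 5 + 0 = 5) = 3 (attained at k = 1)
  C[0][2] = min over k of (A[0][0] + B[0][2] = 5 + 0 = 5, A[0][1] + B[1][2] = 6 + 1 = 7, A[0][2] + B[2][2] = 5 + -4 = 1) = 1 (attained at k = 2)
  C[1][0] = min over k of (A[1][0] + B[0][0] = 7 + -5 = 2, A[1][1] + B[1][0] = 4 + 3 = 7, A[1][2] + B[2][0] = 5 + 4 = 9) = 2 (attained at k = 0)
  C[1][1] = min over k of (A[1][0] + B[0][1] = 7 + -1 = 6, A[1][1] + B[1][1] = 4 + -3 = 1, A[1][2] + B[2][1] = 5 + 0 = 5) = 1 (attained at k = 1)
  C[1][2] = min over k of (A[1][0] + B[0][2] = 7 + 0 = 7, A[1][1] + B[1][2] = 4 + 1 = 5, A[1][2] + B[2][2] = 5 + -4 = 1) = 1 (attained at k = 2)
  C[2][0] = min over k of (A[2][0] + B[0][0] = -4 + -5 = -9, A[2][1] + B[1][0] = 5 + 3 = 8, A[2][2] + B[2][0] = 9 + 4 = 13) = -9 (attained at k = 0)
  C[2][1] = min over k of (A[2][0] + B[0][1] = -4 + -1 = -5, A[2][1] + B[1][1] = 5 + -3 = 2, A[2][2] + B[2][1] = 9 + 0 = 9) = -5 (attained at k = 0)
  C[2][2] = min over k of (A[2][0] + B[0][2] = -4 + 0 = -4, A[2][1] + B[1][2] = 5 + 1 = 6, A[2][2] + B[2][2] = 9 + -4 = 5) = -4 (attained at k = 0)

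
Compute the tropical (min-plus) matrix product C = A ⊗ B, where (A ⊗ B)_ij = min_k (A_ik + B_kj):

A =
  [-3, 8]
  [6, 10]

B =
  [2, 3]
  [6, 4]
A ⊗ B =
  [-1, 0]
  [8, 9]

Apply the min-plus product entry-by-entry:
  C[0][0] = min over k of (A[0][0] + B[0][0] = -3 + 2 = -1, A[0][1] + B[1][0] = 8 + 6 = 14) = -1 (attained at k = 0)
  C[0][1] = min over k of (A[0][0] + B[0][1] = -3 + 3 = 0, A[0][1] + B[1][1] = 8 + 4 = 12) = 0 (attained at k = 0)
  C[1][0] = min over k of (A[1][0] + B[0][0] = 6 + 2 = 8, A[1][1] + B[1][0] = 10 + 6 = 16) = 8 (attained at k = 0)
  C[1][1] = min over k of (A[1][0] + B[0][1] = 6 + 3 = 9, A[1][1] + B[1][1] = 10 + 4 = 14) = 9 (attained at k = 0)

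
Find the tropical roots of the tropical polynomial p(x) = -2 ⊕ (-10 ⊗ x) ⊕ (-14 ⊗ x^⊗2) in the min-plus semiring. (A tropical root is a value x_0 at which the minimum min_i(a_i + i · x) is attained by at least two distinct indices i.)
Roots: {4, 8}

Each tropical root is a break point of the lower envelope of the lines y = a_i + i · x (there are 3 lines, with slopes 0, 1, ..., 2). Only the lines that attain the minimum somewhere contribute to roots; other lines are dominated. Here the surviving (envelope) indices are i = 2, i = 1, i = 0.
Intersections between consecutive envelope lines give the roots: for adjacent envelope indices i < j the intersection is x = (a_i − a_j) / (j − i). Reading off the sorted break points: {4, 8}.
Verification: at each break x_0, at least two indices attain the minimum of min_i(a_i + i · x_0).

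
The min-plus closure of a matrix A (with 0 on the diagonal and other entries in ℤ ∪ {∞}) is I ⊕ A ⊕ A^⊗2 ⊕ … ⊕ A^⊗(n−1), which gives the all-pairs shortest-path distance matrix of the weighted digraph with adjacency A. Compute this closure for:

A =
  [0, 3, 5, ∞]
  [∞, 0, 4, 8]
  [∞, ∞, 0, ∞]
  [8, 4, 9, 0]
Closure =
  [0, 3, 5, 11]
  [16, 0, 4, 8]
  [∞, ∞, 0, ∞]
  [8, 4, 8, 0]

This is the Floyd-Warshall all-pairs shortest-path computation. For each intermediate vertex k = 0, 1, …, 3, update dist[i][j] ← min(dist[i][j], dist[i][k] + dist[k][j]). The final matrix gives, for each (i, j), the minimum total weight of any directed path from i to j (possibly empty when i = j).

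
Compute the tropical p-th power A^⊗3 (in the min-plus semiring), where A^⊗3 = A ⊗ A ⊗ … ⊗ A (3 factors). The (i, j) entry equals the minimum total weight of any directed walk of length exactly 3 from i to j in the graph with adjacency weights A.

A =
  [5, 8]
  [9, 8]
A^⊗3 =
  [15, 18]
  [19, 22]

Each entry (A^⊗3)_ij equals the minimum over all length-3 walks i = v_0 → v_1 → … → v_3 = j of Σ_t A[v_t][v_{t+1}]. For example, for (i, j) = (0, 1) we minimise over 4 possible intermediate vertex sequences; the minimum is 18, attained along the walk 0 → 0 → 0 → 1.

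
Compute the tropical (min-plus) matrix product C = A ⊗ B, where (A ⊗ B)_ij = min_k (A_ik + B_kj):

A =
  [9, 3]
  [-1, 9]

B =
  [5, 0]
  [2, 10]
A ⊗ B =
  [5, 9]
  [4, -1]

Apply the min-plus product entry-by-entry:
  C[0][0] = min over k of (A[0][0] + B[0][0] = 9 + 5 = 14, A[0][1] + B[1][0] = 3 + 2 = 5) = 5 (attained at k = 1)
  C[0][1] = min over k of (A[0][0] + B[0][1] = 9 + 0 = 9, A[0][1] + B[1][1] = 3 + 10 = 13) = 9 (attained at k = 0)
  C[1][0] = min over k of (A[1][0] + B[0][0] = -1 + 5 = 4, A[1][1] + B[1][0] = 9 + 2 = 11) = 4 (attained at k = 0)
  C[1][1] = min over k of (A[1][0] + B[0][1] = -1 + 0 = -1, A[1][1] + B[1][1] = 9 + 10 = 19) = -1 (attained at k = 0)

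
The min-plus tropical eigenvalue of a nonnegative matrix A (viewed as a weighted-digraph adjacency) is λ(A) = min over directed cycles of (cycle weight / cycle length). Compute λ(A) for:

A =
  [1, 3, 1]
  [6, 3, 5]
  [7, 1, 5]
λ(A) = 1

Enumerate directed cycles and compute their means (weight / length). Sample:
  cycle 0 → 0: weight = 1, length = 1, mean = 1/1 ≈ 1.000
  cycle 1 → 1: weight = 3, length = 1, mean = 3/1 ≈ 3.000
  cycle 2 → 2: weight = 5, length = 1, mean = 5/1 ≈ 5.000
  cycle 0 → 1 → 0: weight = 9, length = 2, mean = 9/2 ≈ 4.500
  cycle 0 → 2 → 0: weight = 8, length = 2, mean = 8/2 ≈ 4.000
  cycle 1 → 0 → 1: weight = 9, length = 2, mean = 9/2 ≈ 4.500
Minimum mean = 1.000, attained e.g. along the cycle 0 → 0 with weight 1 and length 1. So λ(A) = 1/1 = 1.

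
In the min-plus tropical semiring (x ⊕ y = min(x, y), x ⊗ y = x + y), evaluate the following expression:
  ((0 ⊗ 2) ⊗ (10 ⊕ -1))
((0 ⊗ 2) ⊗ (10 ⊕ -1)) = 1

Expand innermost to outermost. Recall ⊕ takes the minimum of its arguments and ⊗ takes their sum. Working out the expression ((0 ⊗ 2) ⊗ (10 ⊕ -1)) gives 1.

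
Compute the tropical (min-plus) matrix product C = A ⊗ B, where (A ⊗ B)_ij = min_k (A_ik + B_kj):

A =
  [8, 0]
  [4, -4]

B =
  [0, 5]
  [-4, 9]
A ⊗ B =
  [-4, 9]
  [-8, 5]

Apply the min-plus product entry-by-entry:
  C[0][0] = min over k of (A[0][0] + B[0][0] = 8 + 0 = 8, A[0][1] + B[1][0] = 0 + -4 = -4) = -4 (attained at k = 1)
  C[0][1] = min over k of (A[0][0] + B[0][1] = 8 + 5 = 13, A[0][1] + B[1][1] = 0 + 9 = 9) = 9 (attained at k = 1)
  C[1][0] = min over k of (A[1][0] + B[0][0] = 4 + 0 = 4, A[1][1] + B[1][0] = -4 + -4 = -8) = -8 (attained at k = 1)
  C[1][1] = min over k of (A[1][0] + B[0][1] = 4 + 5 = 9, A[1][1] + B[1][1] = -4 + 9 = 5) = 5 (attained at k = 1)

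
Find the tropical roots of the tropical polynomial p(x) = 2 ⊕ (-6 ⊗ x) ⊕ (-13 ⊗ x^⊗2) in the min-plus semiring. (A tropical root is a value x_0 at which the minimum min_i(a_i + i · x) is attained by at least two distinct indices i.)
Roots: {7, 8}

Each tropical root is a break point of the lower envelope of the lines y = a_i + i · x (there are 3 lines, with slopes 0, 1, ..., 2). Only the lines that attain the minimum somewhere contribute to roots; other lines are dominated. Here the surviving (envelope) indices are i = 2, i = 1, i = 0.
Intersections between consecutive envelope lines give the roots: for adjacent envelope indices i < j the intersection is x = (a_i − a_j) / (j − i). Reading off the sorted break points: {7, 8}.
Verification: at each break x_0, at least two indices attain the minimum of min_i(a_i + i · x_0).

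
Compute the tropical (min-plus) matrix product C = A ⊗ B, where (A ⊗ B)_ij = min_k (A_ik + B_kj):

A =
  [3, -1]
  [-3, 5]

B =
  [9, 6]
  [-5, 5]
A ⊗ B =
  [-6, 4]
  [0, 3]

Apply the min-plus product entry-by-entry:
  C[0][0] = min over k of (A[0][0] + B[0][0] = 3 + 9 = 12, A[0][1] + B[1][0] = -1 + -5 = -6) = -6 (attained at k = 1)
  C[0][1] = min over k of (A[0][0] + B[0][1] = 3 + 6 = 9, A[0][1] + B[1][1] = -1 + 5 = 4) = 4 (attained at k = 1)
  C[1][0] = min over k of (A[1][0] + B[0][0] = -3 + 9 = 6, A[1][1] + B[1][0] = 5 + -5 = 0) = 0 (attained at k = 1)
  C[1][1] = min over k of (A[1][0] + B[0][1] = -3 + 6 = 3, A[1][1] + B[1][1] = 5 + 5 = 10) = 3 (attained at k = 0)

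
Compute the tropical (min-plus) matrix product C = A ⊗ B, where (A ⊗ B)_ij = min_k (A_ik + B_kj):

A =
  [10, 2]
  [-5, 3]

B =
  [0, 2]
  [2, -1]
A ⊗ B =
  [4, 1]
  [-5, -3]

Apply the min-plus product entry-by-entry:
  C[0][0] = min over k of (A[0][0] + B[0][0] = 10 + 0 = 10, A[0][1] + B[1][0] = 2 + 2 = 4) = 4 (attained at k = 1)
  C[0][1] = min over k of (A[0][0] + B[0][1] = 10 + 2 = 12, A[0][1] + B[1][1] = 2 + -1 = 1) = 1 (attained at k = 1)
  C[1][0] = min over k of (A[1][0] + B[0][0] = -5 + 0 = -5, A[1][1] + B[1][0] = 3 + 2 = 5) = -5 (attained at k = 0)
  C[1][1] = min over k of (A[1][0] + B[0][1] = -5 + 2 = -3, A[1][1] + B[1][1] = 3 + -1 = 2) = -3 (attained at k = 0)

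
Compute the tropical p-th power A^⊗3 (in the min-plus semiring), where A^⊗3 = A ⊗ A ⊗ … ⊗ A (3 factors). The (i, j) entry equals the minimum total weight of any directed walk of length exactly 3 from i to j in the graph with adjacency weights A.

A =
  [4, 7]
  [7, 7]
A^⊗3 =
  [12, 15]
  [15, 18]

Each entry (A^⊗3)_ij equals the minimum over all length-3 walks i = v_0 → v_1 → … → v_3 = j of Σ_t A[v_t][v_{t+1}]. For example, for (i, j) = (0, 1) we minimise over 4 possible intermediate vertex sequences; the minimum is 15, attained along the walk 0 → 0 → 0 → 1.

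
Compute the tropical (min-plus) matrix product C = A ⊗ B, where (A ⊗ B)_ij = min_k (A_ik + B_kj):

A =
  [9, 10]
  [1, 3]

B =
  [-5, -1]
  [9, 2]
A ⊗ B =
  [4, 8]
  [-4, 0]

Apply the min-plus product entry-by-entry:
  C[0][0] = min over k of (A[0][0] + B[0][0] = 9 + -5 = 4, A[0][1] + B[1][0] = 10 + 9 = 19) = 4 (attained at k = 0)
  C[0][1] = min over k of (A[0][0] + B[0][1] = 9 + -1 = 8, A[0][1] + B[1][1] = 10 + 2 = 12) = 8 (attained at k = 0)
  C[1][0] = min over k of (A[1][0] + B[0][0] = 1 + -5 = -4, A[1][1] + B[1][0] = 3 + 9 = 12) = -4 (attained at k = 0)
  C[1][1] = min over k of (A[1][0] + B[0][1] = 1 + -1 = 0, A[1][1] + B[1][1] = 3 + 2 = 5) = 0 (attained at k = 0)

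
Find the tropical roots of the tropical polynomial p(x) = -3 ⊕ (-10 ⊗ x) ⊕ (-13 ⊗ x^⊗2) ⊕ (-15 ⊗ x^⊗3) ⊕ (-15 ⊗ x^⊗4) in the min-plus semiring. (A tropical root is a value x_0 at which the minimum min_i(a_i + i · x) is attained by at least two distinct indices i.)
Roots: {0, 2, 3, 7}

Each tropical root is a break point of the lower envelope of the lines y = a_i + i · x (there are 5 lines, with slopes 0, 1, ..., 4). Only the lines that attain the minimum somewhere contribute to roots; other lines are dominated. Here the surviving (envelope) indices are i = 4, i = 3, i = 2, i = 1, i = 0.
Intersections between consecutive envelope lines give the roots: for adjacent envelope indices i < j the intersection is x = (a_i − a_j) / (j − i). Reading off the sorted break points: {0, 2, 3, 7}.
Verification: at each break x_0, at least two indices attain the minimum of min_i(a_i + i · x_0).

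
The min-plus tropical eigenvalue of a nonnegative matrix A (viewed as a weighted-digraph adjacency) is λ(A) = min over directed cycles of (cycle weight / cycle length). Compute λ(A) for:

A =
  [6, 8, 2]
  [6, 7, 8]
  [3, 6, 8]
λ(A) = 5/2

Enumerate directed cycles and compute their means (weight / length). Sample:
  cycle 0 → 0: weight = 6, length = 1, mean = 6/1 ≈ 6.000
  cycle 1 → 1: weight = 7, length = 1, mean = 7/1 ≈ 7.000
  cycle 2 → 2: weight = 8, length = 1, mean = 8/1 ≈ 8.000
  cycle 0 → 1 → 0: weight = 14, length = 2, mean = 14/2 ≈ 7.000
  cycle 0 → 2 → 0: weight = 5, length = 2, mean = 5/2 ≈ 2.500
  cycle 1 → 0 → 1: weight = 14, length = 2, mean = 14/2 ≈ 7.000
Minimum mean = 2.500, attained e.g. along the cycle 0 → 2 → 0 with weight 5 and length 2. So λ(A) = 5/2 = 5/2.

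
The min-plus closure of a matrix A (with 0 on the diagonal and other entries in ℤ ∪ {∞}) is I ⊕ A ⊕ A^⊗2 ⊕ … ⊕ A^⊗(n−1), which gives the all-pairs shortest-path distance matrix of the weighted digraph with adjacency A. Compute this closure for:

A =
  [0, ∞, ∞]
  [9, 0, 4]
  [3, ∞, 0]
Closure =
  [0, ∞, ∞]
  [7, 0, 4]
  [3, ∞, 0]

This is the Floyd-Warshall all-pairs shortest-path computation. For each intermediate vertex k = 0, 1, …, 2, update dist[i][j] ← min(dist[i][j], dist[i][k] + dist[k][j]). The final matrix gives, for each (i, j), the minimum total weight of any directed path from i to j (possibly empty when i = j).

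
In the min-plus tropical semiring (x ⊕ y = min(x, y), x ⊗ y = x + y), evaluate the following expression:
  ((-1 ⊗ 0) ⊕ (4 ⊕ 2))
((-1 ⊗ 0) ⊕ (4 ⊕ 2)) = -1

Expand innermost to outermost. Recall ⊕ takes the minimum of its arguments and ⊗ takes their sum. Working out the expression ((-1 ⊗ 0) ⊕ (4 ⊕ 2)) gives -1.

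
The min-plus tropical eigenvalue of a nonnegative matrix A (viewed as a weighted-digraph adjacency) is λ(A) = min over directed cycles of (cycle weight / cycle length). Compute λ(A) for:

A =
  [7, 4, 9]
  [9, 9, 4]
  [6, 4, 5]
λ(A) = 4

Enumerate directed cycles and compute their means (weight / length). Sample:
  cycle 0 → 0: weight = 7, length = 1, mean = 7/1 ≈ 7.000
  cycle 1 → 1: weight = 9, length = 1, mean = 9/1 ≈ 9.000
  cycle 2 → 2: weight = 5, length = 1, mean = 5/1 ≈ 5.000
  cycle 0 → 1 → 0: weight = 13, length = 2, mean = 13/2 ≈ 6.500
  cycle 0 → 2 → 0: weight = 15, length = 2, mean = 15/2 ≈ 7.500
  cycle 1 → 0 → 1: weight = 13, length = 2, mean = 13/2 ≈ 6.500
Minimum mean = 4.000, attained e.g. along the cycle 1 → 2 → 1 with weight 8 and length 2. So λ(A) = 8/2 = 4.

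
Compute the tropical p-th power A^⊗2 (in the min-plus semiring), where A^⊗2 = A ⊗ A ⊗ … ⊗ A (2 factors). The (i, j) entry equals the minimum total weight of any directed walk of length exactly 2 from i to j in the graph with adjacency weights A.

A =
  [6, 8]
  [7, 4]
A^⊗2 =
  [12, 12]
  [11, 8]

Each entry (A^⊗2)_ij equals the minimum over all length-2 walks i = v_0 → v_1 → … → v_2 = j of Σ_t A[v_t][v_{t+1}]. For example, for (i, j) = (0, 1) we minimise over 2 possible intermediate vertex sequences; the minimum is 12, attained along the walk 0 → 1 → 1.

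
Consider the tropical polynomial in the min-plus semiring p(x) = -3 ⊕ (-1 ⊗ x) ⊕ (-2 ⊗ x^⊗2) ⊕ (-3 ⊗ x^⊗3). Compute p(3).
p(3) = -3

A tropical monomial a ⊗ x^⊗i evaluates to a + i · x. Evaluating each term at x = 3:
  Term 0 contributes -3 + 0 · 3 = -3
  Term 1 contributes -1 + 1 · 3 = 2
  Term 2 contributes -2 + 2 · 3 = 4
  Term 3 contributes -3 + 3 · 3 = 6
p(3) = ⊕ of these = min[-3, 2, 4, 6] = -3.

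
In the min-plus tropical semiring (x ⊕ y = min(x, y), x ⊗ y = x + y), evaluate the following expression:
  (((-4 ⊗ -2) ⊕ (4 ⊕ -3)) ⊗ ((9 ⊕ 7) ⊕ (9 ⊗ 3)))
(((-4 ⊗ -2) ⊕ (4 ⊕ -3)) ⊗ ((9 ⊕ 7) ⊕ (9 ⊗ 3))) = 1

Expand innermost to outermost. Recall ⊕ takes the minimum of its arguments and ⊗ takes their sum. Working out the expression (((-4 ⊗ -2) ⊕ (4 ⊕ -3)) ⊗ ((9 ⊕ 7) ⊕ (9 ⊗ 3))) gives 1.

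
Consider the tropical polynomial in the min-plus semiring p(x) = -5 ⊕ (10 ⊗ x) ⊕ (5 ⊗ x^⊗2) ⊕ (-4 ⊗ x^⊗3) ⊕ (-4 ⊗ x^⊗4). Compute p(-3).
p(-3) = -16

A tropical monomial a ⊗ x^⊗i evaluates to a + i · x. Evaluating each term at x = -3:
  Term 0 contributes -5 + 0 · -3 = -5
  Term 1 contributes 10 + 1 · -3 = 7
  Term 2 contributes 5 + 2 · -3 = -1
  Term 3 contributes -4 + 3 · -3 = -13
  Term 4 contributes -4 + 4 · -3 = -16
p(-3) = ⊕ of these = min[-5, 7, -1, -13, -16] = -16.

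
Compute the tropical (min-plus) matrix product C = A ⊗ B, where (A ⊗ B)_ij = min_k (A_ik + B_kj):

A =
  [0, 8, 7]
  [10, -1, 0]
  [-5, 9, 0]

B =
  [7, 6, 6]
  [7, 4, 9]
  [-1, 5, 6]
A ⊗ B =
  [6, 6, 6]
  [-1, 3, 6]
  [-1, 1, 1]

Apply the min-plus product entry-by-entry:
  C[0][0] = min over k of (A[0][0] + B[0][0] = 0 + 7 = 7, A[0][1] + B[1][0] = 8 + 7 = 15, A[0][2] + B[2][0] = 7 + -1 = 6) = 6 (attained at k = 2)
  C[0][1] = min over k of (A[0][0] + B[0][1] = 0 + 6 = 6, A[0][1] + B[1][1] = 8 + 4 = 12, A[0][2] + B[2][1] = 7 + 5 = 12) = 6 (attained at k = 0)
  C[0][2] = min over k of (A[0][0] + B[0][2] = 0 + 6 = 6, A[0][1] + B[1][2] = 8 + 9 = 17, A[0][2] + B[2][2] = 7 + 6 = 13) = 6 (attained at k = 0)
  C[1][0] = min over k of (A[1][0] + B[0][0] = 10 + 7 = 17, A[1][1] + B[1][0] = -1 + 7 = 6, A[1][2] + B[2][0] = 0 + -1 = -1) = -1 (attained at k = 2)
  C[1][1] = min over k of (A[1][0] + B[0][1] = 10 + 6 = 16, A[1][1] + B[1][1] = -1 + 4 = 3, A[1][2] + B[2][1] = 0 + 5 = 5) = 3 (attained at k = 1)
  C[1][2] = min over k of (A[1][0] + B[0][2] = 10 + 6 = 16, A[1][1] + B[1][2] = -1 + 9 = 8, A[1][2] + B[2][2] = 0 + 6 = 6) = 6 (attained at k = 2)
  C[2][0] = min over k of (A[2][0] + B[0][0] = -5 + 7 = 2, A[2][1] + B[1][0] = 9 + 7 = 16, A[2][2] + B[2][0] = 0 + -1 = -1) = -1 (attained at k = 2)
  C[2][1] = min over k of (A[2][0] + B[0][1] = -5 + 6 = 1, A[2][1] + B[1][1] = 9 + 4 = 13, A[2][2] + B[2][1] = 0 + 5 = 5) = 1 (attained at k = 0)
  C[2][2] = min over k of (A[2][0] + B[0][2] = -5 + 6 = 1, A[2][1] + B[1][2] = 9 + 9 = 18, A[2][2] + B[2][2] = 0 + 6 = 6) = 1 (attained at k = 0)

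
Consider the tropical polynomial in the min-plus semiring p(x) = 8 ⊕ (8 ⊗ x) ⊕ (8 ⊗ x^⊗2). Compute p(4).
p(4) = 8

A tropical monomial a ⊗ x^⊗i evaluates to a + i · x. Evaluating each term at x = 4:
  Term 0 contributes 8 + 0 · 4 = 8
  Term 1 contributes 8 + 1 · 4 = 12
  Term 2 contributes 8 + 2 · 4 = 16
p(4) = ⊕ of these = min[8, 12, 16] = 8.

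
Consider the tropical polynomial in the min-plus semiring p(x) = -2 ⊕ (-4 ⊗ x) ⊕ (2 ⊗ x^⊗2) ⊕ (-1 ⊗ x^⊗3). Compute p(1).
p(1) = -3

A tropical monomial a ⊗ x^⊗i evaluates to a + i · x. Evaluating each term at x = 1:
  Term 0 contributes -2 + 0 · 1 = -2
  Term 1 contributes -4 + 1 · 1 = -3
  Term 2 contributes 2 + 2 · 1 = 4
  Term 3 contributes -1 + 3 · 1 = 2
p(1) = ⊕ of these = min[-2, -3, 4, 2] = -3.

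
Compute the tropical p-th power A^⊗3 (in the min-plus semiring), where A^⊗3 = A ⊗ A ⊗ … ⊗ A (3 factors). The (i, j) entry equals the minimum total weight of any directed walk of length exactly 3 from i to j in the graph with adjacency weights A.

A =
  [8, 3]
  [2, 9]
A^⊗3 =
  [13, 8]
  [7, 13]

Each entry (A^⊗3)_ij equals the minimum over all length-3 walks i = v_0 → v_1 → … → v_3 = j of Σ_t A[v_t][v_{t+1}]. For example, for (i, j) = (0, 1) we minimise over 4 possible intermediate vertex sequences; the minimum is 8, attained along the walk 0 → 1 → 0 → 1.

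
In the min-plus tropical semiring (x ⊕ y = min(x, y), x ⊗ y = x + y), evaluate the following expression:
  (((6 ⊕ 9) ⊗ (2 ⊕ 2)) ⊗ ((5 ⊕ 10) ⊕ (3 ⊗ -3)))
(((6 ⊕ 9) ⊗ (2 ⊕ 2)) ⊗ ((5 ⊕ 10) ⊕ (3 ⊗ -3))) = 8

Expand innermost to outermost. Recall ⊕ takes the minimum of its arguments and ⊗ takes their sum. Working out the expression (((6 ⊕ 9) ⊗ (2 ⊕ 2)) ⊗ ((5 ⊕ 10) ⊕ (3 ⊗ -3))) gives 8.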